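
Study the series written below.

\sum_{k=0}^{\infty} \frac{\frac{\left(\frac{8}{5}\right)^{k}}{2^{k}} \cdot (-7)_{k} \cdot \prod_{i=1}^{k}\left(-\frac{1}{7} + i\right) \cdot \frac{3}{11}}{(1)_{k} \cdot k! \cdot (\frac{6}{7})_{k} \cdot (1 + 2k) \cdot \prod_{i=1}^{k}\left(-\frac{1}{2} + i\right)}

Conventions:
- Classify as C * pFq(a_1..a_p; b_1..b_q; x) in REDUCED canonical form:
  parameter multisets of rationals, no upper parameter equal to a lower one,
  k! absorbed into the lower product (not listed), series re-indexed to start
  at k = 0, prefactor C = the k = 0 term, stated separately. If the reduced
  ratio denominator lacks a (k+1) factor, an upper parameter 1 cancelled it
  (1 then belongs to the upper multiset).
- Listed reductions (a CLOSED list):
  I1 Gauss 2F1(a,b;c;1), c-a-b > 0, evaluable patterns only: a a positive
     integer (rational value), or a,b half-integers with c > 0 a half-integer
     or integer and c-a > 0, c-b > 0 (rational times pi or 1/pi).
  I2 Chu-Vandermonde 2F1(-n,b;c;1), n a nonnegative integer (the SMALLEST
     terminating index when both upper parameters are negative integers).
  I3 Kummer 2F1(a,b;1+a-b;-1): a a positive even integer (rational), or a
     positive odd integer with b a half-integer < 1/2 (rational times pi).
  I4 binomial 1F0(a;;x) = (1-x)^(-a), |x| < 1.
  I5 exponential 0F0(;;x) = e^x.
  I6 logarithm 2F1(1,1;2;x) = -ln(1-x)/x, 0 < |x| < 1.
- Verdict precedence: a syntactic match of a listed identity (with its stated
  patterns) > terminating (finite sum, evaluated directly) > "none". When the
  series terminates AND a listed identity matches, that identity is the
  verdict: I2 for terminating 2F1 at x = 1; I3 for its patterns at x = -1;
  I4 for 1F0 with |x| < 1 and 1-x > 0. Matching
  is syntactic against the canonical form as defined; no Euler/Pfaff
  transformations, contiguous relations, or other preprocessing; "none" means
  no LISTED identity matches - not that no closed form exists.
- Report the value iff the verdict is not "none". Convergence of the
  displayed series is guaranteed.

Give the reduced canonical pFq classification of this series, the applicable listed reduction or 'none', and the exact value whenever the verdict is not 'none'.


The tell: t_0 being \frac{3}{11}, the running product (C = 3/11) telescopes to a rising factorial.
Ratio: r(k) = \frac{4}{5} * (k-7) / [(k+1) (k+\frac{3}{2}) (k+1)] - rational in k. x = \frac{4}{5}; t_0 = \frac{3}{11}; negate the roots.

The series (x = \frac{4}{5}) is 1F2: upper {-7}, lower {1, \frac{3}{2}}, prefactor \frac{3}{11}. Verdict: terminating. (-7)_k vanishes past k = 7, leaving a 8-term sum, computed directly. Exact value: -\frac{57812882823497}{182907333984375}.


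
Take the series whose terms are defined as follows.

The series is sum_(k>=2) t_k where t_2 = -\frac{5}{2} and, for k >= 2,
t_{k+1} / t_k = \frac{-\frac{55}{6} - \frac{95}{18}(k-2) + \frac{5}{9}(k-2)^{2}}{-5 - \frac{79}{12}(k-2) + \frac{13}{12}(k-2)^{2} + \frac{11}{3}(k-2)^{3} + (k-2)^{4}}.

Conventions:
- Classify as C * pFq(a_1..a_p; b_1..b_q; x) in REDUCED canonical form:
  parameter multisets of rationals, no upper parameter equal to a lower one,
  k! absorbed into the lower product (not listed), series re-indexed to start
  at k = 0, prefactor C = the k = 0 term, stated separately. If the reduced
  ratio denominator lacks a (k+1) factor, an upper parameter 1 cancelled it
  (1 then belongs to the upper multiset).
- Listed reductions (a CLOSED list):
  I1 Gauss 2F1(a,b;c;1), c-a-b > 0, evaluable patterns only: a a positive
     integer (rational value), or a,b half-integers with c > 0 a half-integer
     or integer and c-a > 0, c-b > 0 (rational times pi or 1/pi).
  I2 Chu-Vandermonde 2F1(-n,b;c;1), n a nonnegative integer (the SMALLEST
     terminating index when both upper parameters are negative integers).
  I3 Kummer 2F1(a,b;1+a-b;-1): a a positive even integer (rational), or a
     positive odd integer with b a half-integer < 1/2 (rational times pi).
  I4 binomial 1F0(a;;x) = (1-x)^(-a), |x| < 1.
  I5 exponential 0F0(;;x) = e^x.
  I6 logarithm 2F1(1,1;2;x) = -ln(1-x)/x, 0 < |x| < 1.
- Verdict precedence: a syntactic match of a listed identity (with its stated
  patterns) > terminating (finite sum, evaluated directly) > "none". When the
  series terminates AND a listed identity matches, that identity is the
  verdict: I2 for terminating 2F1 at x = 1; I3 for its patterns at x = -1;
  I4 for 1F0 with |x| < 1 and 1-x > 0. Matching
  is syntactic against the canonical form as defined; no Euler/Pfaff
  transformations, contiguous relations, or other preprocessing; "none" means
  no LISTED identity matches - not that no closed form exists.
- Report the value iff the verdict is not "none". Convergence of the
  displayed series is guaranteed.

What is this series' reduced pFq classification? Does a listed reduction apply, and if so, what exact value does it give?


Classification (C = -\frac{5}{2}): 1F2 with upper {-11}, lower {-\frac{4}{3}, \frac{5}{2}}, argument x = \frac{5}{9}. Verdict: terminating - upper parameter -11 makes this a finite sum (last index 11), evaluated exactly. Sum: -\frac{14776128221810673157145}{1169370471070012855644}.

Key observation: from the first term -\frac{5}{2}: the ratio is unreduced: k + 3/2 divides both sides (C = -5/2).
Adjacent-term ratio: r(k) = \frac{5}{9} * (k-11) / [(k-\frac{4}{3}) (k+\frac{5}{2}) (k+1)] - rational in k. x = \frac{5}{9}; t_0 = -\frac{5}{2}; negate the roots.


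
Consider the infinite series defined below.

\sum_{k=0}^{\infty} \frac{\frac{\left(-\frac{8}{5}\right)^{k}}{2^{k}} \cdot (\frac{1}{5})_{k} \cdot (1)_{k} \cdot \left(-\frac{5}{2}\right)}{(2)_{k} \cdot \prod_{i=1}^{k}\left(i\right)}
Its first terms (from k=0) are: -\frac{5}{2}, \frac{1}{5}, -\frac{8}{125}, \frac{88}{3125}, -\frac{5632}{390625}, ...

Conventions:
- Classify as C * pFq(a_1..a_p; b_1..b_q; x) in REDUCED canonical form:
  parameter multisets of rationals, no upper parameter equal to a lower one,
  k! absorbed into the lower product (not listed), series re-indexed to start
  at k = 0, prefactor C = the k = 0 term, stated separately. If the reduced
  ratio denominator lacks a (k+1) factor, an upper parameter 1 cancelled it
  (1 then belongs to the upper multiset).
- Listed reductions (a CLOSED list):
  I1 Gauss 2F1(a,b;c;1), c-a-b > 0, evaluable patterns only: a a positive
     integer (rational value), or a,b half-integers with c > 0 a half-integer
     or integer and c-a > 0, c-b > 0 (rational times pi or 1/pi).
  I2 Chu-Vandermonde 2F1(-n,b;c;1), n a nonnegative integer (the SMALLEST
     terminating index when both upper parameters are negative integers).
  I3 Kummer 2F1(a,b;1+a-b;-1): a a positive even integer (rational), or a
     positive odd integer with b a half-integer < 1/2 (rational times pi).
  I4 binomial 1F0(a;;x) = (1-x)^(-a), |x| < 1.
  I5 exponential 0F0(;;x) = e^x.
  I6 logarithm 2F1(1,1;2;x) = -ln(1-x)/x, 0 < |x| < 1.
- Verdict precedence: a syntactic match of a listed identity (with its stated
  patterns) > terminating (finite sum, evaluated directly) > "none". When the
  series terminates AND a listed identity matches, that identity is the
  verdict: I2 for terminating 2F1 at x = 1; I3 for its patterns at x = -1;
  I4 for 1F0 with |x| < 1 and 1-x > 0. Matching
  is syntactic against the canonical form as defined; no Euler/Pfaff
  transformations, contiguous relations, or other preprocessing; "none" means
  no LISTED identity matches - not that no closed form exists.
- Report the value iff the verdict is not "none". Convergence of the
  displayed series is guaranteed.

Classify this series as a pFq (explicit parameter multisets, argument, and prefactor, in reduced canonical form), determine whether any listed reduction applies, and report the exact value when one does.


Classification (C = -\frac{5}{2}): 2F1 with upper {\frac{1}{5}, 1}, lower {2}, argument x = -\frac{4}{5}. Verdict: none. A 2F1 with upper {\frac{1}{5}, 1} fits none of I1-I6 at x = -\frac{4}{5}; the sum runs forever.

First insight: x = -\frac{4}{5} and the two k-th powers (C = -5/2, x = -4/5) combine into one argument.
Adjacent-term ratio: r(k) = -\frac{4}{5} * (k+\frac{1}{5}) (k+1) / [(k+2) (k+1)] - rational in k, leading ratio -\frac{4}{5}; with t_0 = -\frac{5}{2}, classification follows.


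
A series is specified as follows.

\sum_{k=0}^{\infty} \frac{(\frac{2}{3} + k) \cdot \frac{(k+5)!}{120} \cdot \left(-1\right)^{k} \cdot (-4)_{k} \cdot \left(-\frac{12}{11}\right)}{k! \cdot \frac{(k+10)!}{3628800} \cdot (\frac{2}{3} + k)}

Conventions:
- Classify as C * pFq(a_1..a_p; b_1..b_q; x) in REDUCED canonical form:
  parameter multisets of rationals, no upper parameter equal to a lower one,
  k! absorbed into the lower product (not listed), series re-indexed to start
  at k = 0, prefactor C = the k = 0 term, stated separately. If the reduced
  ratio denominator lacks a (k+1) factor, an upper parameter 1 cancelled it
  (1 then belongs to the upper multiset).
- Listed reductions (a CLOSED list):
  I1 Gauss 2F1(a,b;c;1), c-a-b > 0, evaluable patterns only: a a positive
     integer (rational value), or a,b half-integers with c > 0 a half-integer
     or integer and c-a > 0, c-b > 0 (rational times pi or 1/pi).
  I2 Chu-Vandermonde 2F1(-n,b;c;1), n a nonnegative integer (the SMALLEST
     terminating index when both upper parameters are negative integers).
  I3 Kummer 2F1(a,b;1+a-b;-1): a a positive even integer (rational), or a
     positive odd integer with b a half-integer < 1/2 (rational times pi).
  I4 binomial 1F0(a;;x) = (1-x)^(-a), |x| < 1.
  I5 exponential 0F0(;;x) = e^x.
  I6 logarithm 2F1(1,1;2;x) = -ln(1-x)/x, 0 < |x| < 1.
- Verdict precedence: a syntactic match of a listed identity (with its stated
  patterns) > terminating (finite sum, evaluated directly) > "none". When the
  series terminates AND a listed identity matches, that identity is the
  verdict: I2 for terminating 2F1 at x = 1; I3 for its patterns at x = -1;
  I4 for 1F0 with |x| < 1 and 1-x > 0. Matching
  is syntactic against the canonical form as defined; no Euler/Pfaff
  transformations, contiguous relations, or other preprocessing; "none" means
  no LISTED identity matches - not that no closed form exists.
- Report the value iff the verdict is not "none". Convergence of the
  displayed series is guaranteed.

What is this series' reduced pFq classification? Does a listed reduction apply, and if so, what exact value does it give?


Reduced: x = -1, 2F1, upper = {-4, 6}, lower = {11}, C = -\frac{12}{11}. Verdict: the Kummer evaluation I3 fires (x = -1; c = 11 equals 1+a-b for upper {-4, 6}: listed pattern). Sum: -\frac{72}{11}.

Key observation: t_0 = -\frac{12}{11} here, and the factorial ratio (C = -12/11, x = -1) (k+a-1)!/(a-1)! is a rising factorial (a)_k.
Term ratio: r(k) = -1 * (k-4) (k+6) / [(k+11) (k+1)] - poly over poly, x = -1 from leading terms; C = -\frac{12}{11} at k = 0.


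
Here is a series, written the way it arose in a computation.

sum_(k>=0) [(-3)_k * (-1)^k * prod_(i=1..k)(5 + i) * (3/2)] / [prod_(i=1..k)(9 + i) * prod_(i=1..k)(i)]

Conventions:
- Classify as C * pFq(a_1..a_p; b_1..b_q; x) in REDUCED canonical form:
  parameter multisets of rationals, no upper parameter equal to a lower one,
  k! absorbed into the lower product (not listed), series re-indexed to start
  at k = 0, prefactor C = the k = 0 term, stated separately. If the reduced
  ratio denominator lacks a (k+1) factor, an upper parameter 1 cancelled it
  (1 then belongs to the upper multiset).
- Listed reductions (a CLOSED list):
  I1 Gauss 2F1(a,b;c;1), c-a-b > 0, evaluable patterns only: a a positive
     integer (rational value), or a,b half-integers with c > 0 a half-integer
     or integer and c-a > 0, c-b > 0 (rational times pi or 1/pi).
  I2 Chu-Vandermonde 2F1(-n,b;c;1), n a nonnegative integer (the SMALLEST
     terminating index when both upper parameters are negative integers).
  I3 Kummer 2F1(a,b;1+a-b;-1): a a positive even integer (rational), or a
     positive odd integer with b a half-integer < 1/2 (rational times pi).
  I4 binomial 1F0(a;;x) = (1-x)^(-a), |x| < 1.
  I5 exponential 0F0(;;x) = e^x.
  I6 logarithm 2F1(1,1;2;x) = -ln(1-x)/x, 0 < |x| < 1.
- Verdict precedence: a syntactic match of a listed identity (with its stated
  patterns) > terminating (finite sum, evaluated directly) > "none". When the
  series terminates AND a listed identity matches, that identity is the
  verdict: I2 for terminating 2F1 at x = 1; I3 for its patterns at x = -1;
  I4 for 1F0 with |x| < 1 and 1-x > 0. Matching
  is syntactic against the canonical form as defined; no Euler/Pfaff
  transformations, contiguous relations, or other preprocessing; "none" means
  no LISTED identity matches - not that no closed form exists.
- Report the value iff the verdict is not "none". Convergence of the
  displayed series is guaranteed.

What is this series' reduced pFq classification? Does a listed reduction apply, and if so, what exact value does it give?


x = -1 here; the reduced form reads 2F1, upper {-3, 6}, lower {10}, C = 3/2. Verdict: Kummer (I3) applies (x = -1; c = 10 equals 1+a-b for upper {-3, 6}: listed pattern). Exact value: 63/10.

Key step: with t_0 = 3/2, the product of the first k integers (prefactor 3/2) is k!.
Step ratio: r(k) = (-1) * (k-3) (k+6) / [(k+10) (k+1)] ; factor over Q: parameters, x = (-1), and C = 3/2.


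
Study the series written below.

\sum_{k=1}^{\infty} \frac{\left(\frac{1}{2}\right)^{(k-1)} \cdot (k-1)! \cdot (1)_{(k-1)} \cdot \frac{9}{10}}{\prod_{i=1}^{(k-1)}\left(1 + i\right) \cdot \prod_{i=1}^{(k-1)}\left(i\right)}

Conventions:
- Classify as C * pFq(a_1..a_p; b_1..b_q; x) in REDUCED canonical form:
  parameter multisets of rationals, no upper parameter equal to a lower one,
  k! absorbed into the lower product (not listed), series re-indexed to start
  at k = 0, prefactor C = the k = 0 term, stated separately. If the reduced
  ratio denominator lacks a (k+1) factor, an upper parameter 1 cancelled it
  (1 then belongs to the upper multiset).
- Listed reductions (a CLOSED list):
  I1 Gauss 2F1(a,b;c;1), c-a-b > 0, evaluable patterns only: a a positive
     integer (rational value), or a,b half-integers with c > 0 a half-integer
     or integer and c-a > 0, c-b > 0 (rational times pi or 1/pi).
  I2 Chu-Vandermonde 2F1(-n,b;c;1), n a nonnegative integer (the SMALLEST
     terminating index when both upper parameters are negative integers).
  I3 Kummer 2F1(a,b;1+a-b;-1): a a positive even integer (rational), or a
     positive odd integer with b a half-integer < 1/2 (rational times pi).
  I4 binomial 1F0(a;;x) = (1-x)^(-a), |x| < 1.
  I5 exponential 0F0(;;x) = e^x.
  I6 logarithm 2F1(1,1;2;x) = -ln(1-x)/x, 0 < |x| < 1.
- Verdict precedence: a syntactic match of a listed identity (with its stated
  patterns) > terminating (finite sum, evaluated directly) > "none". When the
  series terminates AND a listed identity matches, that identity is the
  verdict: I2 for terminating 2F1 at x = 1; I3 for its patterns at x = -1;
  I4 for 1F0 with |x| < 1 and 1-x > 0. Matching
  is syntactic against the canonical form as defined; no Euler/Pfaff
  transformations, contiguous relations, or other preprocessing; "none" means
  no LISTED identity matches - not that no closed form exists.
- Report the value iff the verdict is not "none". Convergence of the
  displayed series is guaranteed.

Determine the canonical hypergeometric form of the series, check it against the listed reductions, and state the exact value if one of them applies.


Canonical form: C = \frac{9}{10} times 2F1 with upper {1, 1}, lower {2}, x = \frac{1}{2}. Verdict: the I6 logarithm reduction applies (the logarithm: parameters (1,1;2), x = \frac{1}{2}). Its exact value is \left(-\frac{9}{5}\right) \cdot \ln\left(\frac{1}{2}\right).

Key observation: t_0 = \frac{9}{10} here, and the lower running product (C = 9/10, x = 1/2) is a rising factorial.
Term ratio: r(k) = \frac{1}{2} * (k+1) (k+1) / [(k+2) (k+1)] - rational; roots negated = parameters, x = \frac{1}{2}, C = \frac{9}{10}.


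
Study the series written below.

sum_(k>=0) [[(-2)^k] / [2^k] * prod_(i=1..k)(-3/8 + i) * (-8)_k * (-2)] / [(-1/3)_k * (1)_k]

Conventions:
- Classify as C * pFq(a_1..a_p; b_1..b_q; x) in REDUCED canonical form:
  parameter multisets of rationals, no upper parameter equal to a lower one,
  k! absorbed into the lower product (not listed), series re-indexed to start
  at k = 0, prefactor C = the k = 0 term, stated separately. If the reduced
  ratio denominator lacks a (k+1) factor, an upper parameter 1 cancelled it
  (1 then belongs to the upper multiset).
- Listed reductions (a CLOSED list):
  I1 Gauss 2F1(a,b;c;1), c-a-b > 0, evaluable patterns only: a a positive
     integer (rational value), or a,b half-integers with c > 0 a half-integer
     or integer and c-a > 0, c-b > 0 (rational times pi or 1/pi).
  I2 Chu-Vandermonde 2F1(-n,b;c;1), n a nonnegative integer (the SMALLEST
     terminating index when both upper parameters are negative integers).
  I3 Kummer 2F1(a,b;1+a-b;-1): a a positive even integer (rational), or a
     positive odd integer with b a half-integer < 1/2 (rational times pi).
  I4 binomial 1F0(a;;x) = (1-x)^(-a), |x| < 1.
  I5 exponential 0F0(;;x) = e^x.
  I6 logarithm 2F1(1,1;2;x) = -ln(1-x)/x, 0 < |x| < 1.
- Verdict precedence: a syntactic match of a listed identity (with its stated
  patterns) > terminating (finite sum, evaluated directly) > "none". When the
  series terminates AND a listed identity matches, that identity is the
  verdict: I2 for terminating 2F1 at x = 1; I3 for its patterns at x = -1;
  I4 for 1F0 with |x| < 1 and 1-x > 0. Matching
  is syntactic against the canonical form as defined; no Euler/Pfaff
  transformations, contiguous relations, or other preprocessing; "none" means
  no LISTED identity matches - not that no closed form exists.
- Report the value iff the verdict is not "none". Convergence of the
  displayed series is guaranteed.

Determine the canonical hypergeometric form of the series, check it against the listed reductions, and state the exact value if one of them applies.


Reduced: x = -1, 2F1, upper = {-8, 5/8}, lower = {-1/3}, C = -2. Verdict: terminating - upper parameter -8 makes this a finite sum (last index 8), evaluated exactly. Exact value: 1002669208355311/200789721088.

First insight: t_0 being -2, (1)_k (prefactor -2) is k! itself.
Adjacent-term ratio: r(k) = (-1) * (k-8) (k+5/8) / [(k-1/3) (k+1)] ; factor over Q: parameters, x = (-1), and C = -2.


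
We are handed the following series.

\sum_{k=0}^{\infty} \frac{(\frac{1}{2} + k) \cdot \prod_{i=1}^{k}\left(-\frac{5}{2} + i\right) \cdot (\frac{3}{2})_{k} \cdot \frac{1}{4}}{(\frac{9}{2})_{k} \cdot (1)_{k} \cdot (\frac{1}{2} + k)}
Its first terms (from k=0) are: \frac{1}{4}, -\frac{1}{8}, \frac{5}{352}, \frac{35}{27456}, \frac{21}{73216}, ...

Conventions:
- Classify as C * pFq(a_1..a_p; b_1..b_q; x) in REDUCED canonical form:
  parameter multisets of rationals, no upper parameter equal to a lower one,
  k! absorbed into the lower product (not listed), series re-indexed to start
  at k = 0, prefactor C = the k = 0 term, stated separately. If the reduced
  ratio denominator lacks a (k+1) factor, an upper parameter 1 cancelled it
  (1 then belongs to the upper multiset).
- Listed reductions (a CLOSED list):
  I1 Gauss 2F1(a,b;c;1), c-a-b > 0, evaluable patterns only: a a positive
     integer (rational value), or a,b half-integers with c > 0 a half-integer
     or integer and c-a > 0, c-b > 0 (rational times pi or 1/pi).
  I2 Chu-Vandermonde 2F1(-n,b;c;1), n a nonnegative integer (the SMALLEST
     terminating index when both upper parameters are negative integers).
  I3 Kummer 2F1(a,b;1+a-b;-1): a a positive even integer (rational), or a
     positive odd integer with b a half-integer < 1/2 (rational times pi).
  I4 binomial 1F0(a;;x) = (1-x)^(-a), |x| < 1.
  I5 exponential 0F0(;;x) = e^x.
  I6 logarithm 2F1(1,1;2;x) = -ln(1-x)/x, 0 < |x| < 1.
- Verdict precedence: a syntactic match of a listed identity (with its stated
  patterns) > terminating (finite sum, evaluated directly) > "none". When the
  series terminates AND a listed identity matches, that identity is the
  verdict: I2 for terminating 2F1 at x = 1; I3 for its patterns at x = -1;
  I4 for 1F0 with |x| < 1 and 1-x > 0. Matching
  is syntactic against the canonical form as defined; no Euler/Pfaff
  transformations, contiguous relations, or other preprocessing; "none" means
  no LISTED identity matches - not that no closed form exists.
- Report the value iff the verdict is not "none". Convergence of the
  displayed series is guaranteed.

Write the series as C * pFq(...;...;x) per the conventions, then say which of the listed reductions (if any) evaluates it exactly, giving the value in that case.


At argument 1: a 2F1 with upper {-\frac{3}{2}, \frac{3}{2}}, lower {\frac{9}{2}}, scaled by C = \frac{1}{4}. Verdict: Gauss (I1, half-integer pattern) matches (x = 1; upper {-\frac{3}{2}, \frac{3}{2}} half-integers, c = \frac{9}{2} in the evaluable pattern). Its exact value is \frac{735}{16384} \cdot \pi.

Structural cue: t_0 = \frac{1}{4} here, and (1)_k (prefactor 1/4) is k! itself.
Step ratio: r(k) = 1 * (k-\frac{3}{2}) (k+\frac{3}{2}) / [(k+\frac{9}{2}) (k+1)] ; factor over Q: parameters, x = 1, and C = \frac{1}{4}.


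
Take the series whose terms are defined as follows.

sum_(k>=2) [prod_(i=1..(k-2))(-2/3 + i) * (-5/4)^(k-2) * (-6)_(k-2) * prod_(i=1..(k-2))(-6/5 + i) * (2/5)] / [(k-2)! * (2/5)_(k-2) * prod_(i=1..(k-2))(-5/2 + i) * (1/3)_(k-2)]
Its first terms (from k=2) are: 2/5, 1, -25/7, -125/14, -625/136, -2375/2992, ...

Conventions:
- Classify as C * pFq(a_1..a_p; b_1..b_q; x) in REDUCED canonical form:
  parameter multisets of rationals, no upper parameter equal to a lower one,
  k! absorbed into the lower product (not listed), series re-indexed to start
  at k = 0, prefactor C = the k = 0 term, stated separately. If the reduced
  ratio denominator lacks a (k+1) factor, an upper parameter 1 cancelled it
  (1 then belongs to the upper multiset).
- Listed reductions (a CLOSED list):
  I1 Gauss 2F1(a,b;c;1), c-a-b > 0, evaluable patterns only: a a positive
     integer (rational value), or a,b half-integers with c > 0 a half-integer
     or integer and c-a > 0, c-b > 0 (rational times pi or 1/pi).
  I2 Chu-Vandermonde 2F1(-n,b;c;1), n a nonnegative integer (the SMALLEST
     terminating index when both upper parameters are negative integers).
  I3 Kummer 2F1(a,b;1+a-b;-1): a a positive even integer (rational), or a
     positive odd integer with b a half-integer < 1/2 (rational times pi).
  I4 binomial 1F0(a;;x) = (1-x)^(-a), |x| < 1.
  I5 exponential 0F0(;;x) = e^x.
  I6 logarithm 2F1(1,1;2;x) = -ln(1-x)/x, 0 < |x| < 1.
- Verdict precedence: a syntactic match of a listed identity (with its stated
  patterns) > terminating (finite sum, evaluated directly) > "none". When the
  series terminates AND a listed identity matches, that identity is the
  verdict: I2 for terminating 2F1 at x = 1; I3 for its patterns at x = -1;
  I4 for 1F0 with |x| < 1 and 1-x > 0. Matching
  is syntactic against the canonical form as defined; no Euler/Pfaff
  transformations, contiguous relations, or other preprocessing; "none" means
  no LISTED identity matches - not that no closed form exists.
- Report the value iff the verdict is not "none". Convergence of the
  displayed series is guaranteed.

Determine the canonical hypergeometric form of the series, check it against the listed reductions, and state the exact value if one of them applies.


x = -5/4 here; the reduced form reads 2F2, upper {-6, -1/5}, lower {-3/2, 2/5}, C = 2/5. Verdict: terminating. With -6 upstairs the series is a 7-term polynomial sum; evaluated term by term. Exact value: -46741459/2827440.

Structural cue: with t_0 = 2/5, the running product (prefactor 2/5) telescopes to a rising factorial.
Term ratio: r(k) = (-5/4) * (k-6) (k-1/5) / [(k-3/2) (k+2/5) (k+1)] - poly over poly, x = (-5/4) from leading terms; C = 2/5 at k = 0.


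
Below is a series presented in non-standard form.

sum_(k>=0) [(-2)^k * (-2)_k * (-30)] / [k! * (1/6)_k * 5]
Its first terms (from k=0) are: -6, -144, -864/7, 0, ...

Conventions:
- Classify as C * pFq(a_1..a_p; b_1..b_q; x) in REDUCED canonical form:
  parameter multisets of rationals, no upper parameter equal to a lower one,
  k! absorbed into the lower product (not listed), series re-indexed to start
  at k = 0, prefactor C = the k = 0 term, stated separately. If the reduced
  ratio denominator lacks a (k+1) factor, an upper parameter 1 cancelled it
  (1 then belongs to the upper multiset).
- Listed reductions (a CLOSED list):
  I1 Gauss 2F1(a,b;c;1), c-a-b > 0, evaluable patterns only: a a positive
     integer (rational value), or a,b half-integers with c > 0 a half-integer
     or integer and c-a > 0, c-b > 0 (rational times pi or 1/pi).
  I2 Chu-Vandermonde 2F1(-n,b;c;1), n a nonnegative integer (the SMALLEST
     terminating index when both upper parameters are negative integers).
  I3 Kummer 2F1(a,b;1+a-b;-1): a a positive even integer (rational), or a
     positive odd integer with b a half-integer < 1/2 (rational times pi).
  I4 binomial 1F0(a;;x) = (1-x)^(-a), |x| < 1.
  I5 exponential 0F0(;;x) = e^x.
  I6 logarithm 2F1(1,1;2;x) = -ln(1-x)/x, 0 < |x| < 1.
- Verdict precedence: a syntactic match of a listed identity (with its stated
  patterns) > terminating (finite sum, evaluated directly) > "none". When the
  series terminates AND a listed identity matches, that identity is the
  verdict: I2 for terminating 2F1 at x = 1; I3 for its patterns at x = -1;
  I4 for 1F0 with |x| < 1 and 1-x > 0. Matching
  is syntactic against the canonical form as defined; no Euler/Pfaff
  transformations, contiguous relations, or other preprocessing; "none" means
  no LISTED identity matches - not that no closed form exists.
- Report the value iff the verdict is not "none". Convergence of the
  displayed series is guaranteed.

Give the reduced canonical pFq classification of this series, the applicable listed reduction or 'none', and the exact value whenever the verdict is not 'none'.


At argument -2: a 1F1 with upper {-2}, lower {1/6}, scaled by C = -6. Verdict: terminating. With -2 upstairs the series is a 3-term polynomial sum; evaluated term by term. Value: -1914/7.

Key step: t_0 being -6, the constant factors (prefactor -6) combine into one prefactor.
Ratio: r(k) = (-2) * (k-2) / [(k+1/6) (k+1)] - rational in k, leading ratio (-2); with t_0 = -6, classification follows.


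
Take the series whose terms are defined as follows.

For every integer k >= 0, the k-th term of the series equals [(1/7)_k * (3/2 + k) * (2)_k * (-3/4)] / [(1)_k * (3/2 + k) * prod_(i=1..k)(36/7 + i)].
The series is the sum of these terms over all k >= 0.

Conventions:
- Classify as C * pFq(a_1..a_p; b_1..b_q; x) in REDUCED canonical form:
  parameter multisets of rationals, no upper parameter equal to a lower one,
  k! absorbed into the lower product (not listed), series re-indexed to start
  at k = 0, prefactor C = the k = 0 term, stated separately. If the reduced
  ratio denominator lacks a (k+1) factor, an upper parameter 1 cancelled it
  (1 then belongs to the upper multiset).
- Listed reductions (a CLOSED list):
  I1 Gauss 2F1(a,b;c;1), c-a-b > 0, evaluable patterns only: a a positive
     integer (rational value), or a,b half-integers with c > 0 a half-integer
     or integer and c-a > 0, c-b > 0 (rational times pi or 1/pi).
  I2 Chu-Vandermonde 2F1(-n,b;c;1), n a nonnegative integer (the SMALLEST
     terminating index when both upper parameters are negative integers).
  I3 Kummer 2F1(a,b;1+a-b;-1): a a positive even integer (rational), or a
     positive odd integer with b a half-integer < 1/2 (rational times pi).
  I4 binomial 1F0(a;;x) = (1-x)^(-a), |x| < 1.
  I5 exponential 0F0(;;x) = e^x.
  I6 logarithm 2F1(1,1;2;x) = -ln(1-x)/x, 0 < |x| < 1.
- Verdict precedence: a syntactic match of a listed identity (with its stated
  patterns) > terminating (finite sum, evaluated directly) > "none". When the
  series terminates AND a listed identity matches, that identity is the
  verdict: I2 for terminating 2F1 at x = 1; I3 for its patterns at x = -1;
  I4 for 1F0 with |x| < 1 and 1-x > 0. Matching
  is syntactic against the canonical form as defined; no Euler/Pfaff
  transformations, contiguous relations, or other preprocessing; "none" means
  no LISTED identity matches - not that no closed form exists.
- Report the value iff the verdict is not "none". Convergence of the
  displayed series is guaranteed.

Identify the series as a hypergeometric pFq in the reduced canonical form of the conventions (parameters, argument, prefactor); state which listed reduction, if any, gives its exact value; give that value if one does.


Structural cue: from the first term -3/4: k + 3/2 divides numerator and denominator alike; C = -3/4 after cancelling.
Term ratio: r(k) = 1 * (k+1/7) (k+2) / [(k+43/7) (k+1)] - rational in k, leading ratio 1; with t_0 = -3/4, classification follows.

x = 1 here; the reduced form reads 2F1, upper {1/7, 2}, lower {43/7}, C = -3/4. Verdict: Gauss's theorem (I1) matches (x = 1: the Gamma ratio telescopes since c-a-b = 4 > 0 and a = 2 in Z>0). Exact value: -783/980.


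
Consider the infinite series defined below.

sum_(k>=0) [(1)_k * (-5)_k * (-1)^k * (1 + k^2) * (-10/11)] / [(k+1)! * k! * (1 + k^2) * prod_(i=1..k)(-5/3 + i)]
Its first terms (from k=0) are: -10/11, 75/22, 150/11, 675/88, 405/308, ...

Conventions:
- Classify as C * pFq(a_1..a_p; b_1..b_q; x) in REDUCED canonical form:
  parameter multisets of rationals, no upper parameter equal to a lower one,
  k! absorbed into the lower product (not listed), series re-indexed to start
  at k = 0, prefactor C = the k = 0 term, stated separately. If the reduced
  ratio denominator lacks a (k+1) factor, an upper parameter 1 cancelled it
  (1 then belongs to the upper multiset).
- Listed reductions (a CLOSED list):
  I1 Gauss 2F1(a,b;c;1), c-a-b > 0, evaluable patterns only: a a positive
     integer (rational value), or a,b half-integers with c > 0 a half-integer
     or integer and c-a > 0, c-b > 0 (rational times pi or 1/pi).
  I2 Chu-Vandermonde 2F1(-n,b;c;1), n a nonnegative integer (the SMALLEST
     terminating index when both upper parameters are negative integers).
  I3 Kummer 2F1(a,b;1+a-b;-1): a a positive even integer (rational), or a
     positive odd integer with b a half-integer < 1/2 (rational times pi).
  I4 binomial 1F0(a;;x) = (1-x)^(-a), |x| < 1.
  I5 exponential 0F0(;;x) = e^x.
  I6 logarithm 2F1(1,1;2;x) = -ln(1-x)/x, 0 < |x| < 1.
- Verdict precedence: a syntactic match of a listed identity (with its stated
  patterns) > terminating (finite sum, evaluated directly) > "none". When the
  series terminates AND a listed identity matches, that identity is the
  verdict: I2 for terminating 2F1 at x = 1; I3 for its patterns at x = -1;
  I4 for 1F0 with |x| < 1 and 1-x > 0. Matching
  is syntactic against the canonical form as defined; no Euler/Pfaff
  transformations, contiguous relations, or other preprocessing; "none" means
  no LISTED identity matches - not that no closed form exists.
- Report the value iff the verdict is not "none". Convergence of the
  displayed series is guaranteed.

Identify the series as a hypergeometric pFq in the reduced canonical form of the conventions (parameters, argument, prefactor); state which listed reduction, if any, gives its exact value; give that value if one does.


Classification (C = -10/11): 2F2 with upper {-5, 1}, lower {-2/3, 2}, argument x = -1. Verdict: terminating. (-5)_k vanishes past k = 5, leaving a 6-term sum, computed directly. Hence: 403/16.

Key observation: x = (-1) and the lower running product (C = -10/11) is a rising factorial.
Adjacent-term ratio: r(k) = (-1) * (k-5) (k+1) / [(k-2/3) (k+2) (k+1)] ; factor over Q: parameters, x = (-1), and C = -10/11.


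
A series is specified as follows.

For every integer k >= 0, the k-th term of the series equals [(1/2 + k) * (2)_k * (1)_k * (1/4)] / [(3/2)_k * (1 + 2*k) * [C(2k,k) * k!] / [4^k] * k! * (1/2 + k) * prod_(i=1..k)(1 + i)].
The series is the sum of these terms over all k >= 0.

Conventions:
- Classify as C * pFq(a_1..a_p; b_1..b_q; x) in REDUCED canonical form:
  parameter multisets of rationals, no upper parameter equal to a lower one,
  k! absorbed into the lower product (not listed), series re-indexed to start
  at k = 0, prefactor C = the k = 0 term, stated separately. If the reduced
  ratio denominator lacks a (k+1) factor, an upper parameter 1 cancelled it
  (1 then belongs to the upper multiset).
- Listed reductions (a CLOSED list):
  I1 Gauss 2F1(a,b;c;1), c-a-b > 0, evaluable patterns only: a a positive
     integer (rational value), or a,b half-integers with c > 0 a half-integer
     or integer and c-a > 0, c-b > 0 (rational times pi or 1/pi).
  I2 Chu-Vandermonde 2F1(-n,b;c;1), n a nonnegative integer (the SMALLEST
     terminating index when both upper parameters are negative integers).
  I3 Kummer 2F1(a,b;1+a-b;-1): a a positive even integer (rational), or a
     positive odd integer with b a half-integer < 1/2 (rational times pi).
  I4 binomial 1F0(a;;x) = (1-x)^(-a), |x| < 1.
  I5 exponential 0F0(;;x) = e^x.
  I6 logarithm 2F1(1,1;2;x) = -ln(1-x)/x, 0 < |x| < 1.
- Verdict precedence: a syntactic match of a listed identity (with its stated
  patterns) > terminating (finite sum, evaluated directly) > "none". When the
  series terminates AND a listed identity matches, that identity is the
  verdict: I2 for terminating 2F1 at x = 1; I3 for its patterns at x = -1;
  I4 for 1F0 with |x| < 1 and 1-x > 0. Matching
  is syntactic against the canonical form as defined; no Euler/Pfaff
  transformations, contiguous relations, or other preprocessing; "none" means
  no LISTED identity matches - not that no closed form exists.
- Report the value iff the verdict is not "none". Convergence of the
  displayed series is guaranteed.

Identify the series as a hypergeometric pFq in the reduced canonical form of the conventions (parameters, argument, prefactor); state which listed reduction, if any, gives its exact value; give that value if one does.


x = 1 here; the reduced form reads 1F2, upper {1}, lower {3/2, 3/2}, C = 1/4. Verdict: none. A 1F2 with upper {1} fits none of I1-I6 at x = 1; the sum runs forever.

First insight: with t_0 = 1/4, the parameter 2 appears in both the upper and lower lists and cancels (alongside the other common factor).
Consecutive-term ratio: r(k) = 1 * (k+1) / [(k+3/2) (k+3/2) (k+1)] - rational; roots negated = parameters, x = 1, C = 1/4.


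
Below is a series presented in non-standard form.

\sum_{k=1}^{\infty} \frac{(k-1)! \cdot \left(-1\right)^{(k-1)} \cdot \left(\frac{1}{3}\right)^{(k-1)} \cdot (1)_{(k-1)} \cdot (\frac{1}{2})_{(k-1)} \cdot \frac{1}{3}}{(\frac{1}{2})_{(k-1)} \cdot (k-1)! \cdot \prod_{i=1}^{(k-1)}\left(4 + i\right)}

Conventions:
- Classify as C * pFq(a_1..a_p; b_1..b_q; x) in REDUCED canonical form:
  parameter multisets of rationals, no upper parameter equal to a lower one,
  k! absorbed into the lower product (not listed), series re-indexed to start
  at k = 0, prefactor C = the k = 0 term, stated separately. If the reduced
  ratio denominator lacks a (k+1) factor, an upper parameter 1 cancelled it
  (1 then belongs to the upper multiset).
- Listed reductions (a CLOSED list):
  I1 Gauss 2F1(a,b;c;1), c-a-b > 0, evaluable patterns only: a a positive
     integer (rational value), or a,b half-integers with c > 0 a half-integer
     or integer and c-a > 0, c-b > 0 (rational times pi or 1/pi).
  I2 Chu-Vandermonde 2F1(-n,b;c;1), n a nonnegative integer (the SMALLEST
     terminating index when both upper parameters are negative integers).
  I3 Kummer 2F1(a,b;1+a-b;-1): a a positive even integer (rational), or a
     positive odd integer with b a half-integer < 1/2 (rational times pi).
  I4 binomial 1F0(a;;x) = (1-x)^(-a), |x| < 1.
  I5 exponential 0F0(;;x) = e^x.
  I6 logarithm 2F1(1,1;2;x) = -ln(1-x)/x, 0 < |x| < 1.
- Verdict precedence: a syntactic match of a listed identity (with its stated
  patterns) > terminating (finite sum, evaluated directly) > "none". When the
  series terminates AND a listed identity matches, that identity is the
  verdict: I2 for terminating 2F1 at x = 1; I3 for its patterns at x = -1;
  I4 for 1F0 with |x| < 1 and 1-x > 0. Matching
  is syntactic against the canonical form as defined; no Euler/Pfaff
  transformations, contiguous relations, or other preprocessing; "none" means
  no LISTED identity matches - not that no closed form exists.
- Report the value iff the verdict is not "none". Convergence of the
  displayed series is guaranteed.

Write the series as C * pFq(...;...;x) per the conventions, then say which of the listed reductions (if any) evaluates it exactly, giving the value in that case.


Key step: t_0 = \frac{1}{3} here, and the factorial ratio (C = 1/3) (k+a-1)!/(a-1)! is a rising factorial (a)_k.
Term ratio: r(k) = -\frac{1}{3} * (k+1) (k+1) / [(k+5) (k+1)] - rational in k. x = -\frac{1}{3}; t_0 = \frac{1}{3}; negate the roots.

With C = \frac{1}{3}: the canonical form is 2F1(1, 1; 5; -\frac{1}{3}). Verdict: none - this 2F1 at x = -\frac{1}{3} matches no listed pattern, and upper {1, 1} holds no stopper.


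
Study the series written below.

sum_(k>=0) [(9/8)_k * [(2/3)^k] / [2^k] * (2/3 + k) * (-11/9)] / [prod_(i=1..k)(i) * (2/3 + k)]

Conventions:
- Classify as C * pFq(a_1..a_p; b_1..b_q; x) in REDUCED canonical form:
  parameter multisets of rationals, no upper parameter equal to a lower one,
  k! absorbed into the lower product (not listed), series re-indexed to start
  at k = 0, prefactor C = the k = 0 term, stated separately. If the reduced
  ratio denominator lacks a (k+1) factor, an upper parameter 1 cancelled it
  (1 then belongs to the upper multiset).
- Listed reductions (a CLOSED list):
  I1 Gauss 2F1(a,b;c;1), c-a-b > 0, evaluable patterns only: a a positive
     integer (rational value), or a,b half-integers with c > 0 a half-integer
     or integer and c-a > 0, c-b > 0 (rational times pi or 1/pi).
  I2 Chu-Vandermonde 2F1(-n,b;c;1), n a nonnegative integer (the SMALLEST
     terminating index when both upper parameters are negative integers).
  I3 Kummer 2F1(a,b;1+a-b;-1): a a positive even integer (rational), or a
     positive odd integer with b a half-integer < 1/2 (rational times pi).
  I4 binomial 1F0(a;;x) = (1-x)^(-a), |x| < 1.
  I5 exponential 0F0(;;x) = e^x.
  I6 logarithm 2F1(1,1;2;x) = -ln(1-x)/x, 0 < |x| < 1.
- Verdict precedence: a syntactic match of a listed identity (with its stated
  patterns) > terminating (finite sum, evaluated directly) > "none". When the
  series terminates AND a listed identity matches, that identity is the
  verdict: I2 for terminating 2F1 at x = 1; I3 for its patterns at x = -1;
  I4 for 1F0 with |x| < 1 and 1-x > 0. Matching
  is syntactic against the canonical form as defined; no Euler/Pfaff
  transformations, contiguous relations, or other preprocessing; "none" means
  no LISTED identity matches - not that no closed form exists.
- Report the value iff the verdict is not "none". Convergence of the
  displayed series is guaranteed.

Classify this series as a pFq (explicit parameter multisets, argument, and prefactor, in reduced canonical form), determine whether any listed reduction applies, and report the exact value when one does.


x = 1/3 here; the reduced form reads 1F0, upper {9/8}, lower {-}, C = -11/9. Verdict: this is the binomial series (I4) (the 1F0 binomial series: exponent -9/8, x = 1/3). Exact value: (-11/9) * (2/3)^(-9/8).

The tell: from the first term -11/9: k + 2/3 divides numerator and denominator alike; C = -11/9, x = 1/3 after cancelling.
Ratio: r(k) = (1/3) * (k+9/8) / [(k+1)] - poly over poly, x = (1/3) from leading terms; C = -11/9 at k = 0.


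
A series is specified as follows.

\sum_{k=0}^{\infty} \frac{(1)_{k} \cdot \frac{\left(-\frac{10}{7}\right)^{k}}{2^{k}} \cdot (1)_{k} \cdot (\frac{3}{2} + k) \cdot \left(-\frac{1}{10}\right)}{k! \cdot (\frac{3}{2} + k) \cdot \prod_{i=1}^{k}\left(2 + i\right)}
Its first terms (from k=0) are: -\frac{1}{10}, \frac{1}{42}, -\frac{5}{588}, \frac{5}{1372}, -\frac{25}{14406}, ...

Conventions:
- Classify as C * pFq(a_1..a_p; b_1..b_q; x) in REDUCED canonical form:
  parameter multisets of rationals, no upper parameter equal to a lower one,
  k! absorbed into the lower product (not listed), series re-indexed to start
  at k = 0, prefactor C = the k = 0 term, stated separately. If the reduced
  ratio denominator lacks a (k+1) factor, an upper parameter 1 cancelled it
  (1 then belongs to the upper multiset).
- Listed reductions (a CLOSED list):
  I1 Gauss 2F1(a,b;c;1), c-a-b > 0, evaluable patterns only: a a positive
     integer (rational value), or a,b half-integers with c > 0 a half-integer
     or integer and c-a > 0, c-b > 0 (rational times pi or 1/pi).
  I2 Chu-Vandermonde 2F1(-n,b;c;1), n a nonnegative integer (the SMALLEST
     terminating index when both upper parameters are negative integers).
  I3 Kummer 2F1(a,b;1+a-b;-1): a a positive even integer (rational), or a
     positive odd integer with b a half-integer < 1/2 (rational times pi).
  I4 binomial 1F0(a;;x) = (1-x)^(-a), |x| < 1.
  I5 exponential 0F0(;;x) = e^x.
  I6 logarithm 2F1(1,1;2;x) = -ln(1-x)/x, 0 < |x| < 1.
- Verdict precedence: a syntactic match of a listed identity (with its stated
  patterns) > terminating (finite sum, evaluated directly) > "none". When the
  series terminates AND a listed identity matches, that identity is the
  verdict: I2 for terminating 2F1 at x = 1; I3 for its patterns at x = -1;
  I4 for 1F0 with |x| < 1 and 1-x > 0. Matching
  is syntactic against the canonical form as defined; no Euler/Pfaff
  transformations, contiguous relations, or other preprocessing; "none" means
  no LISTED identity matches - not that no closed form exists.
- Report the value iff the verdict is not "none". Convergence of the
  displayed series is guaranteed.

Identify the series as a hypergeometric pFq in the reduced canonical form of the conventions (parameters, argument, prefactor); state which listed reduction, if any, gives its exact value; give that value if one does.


This is -\frac{1}{10} * 2F1(1, 1; 3; -\frac{5}{7}) in reduced canonical form. Verdict: none. Every listed pattern misses the 2F1 form at -\frac{5}{7}, upper {1, 1}.

First insight: with t_0 = -\frac{1}{10}, the two k-th powers (C = -1/10, x = -5/7) combine into one argument.
Step ratio: r(k) = -\frac{5}{7} * (k+1) (k+1) / [(k+3) (k+1)] ; factor over Q: parameters, x = -\frac{5}{7}, and C = -\frac{1}{10}.
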